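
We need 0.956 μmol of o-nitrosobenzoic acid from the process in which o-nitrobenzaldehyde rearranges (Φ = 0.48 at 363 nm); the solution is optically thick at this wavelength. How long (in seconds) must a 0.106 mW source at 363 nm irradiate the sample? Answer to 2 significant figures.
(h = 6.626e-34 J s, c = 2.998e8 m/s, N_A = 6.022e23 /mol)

t ≈ 6200 s

Product: 0.956 μmol = 9.56e-7 mol.
Photons that must be absorbed: 9.56e-7 / 0.48 = 1.992e-6 mol.
Photon energy: hc/λ = 5.472e-19 J; per mole, 3.295e5 J mol⁻¹.
Energy required: 1.992e-6 × 3.295e5 = 0.6564 J.
Time: 0.6564 J / 0.000106 W = 6200 s.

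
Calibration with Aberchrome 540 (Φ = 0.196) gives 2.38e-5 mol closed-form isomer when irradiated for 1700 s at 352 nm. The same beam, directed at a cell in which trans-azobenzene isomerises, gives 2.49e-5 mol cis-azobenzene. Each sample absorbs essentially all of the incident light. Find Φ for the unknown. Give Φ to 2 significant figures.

Photons absorbed by the actinometer: 2.38e-5 / 0.196 = 1.214e-4 mol.
Φ(unknown) = 2.49e-5 / 1.214e-4 = 0.21.

Φ = 0.21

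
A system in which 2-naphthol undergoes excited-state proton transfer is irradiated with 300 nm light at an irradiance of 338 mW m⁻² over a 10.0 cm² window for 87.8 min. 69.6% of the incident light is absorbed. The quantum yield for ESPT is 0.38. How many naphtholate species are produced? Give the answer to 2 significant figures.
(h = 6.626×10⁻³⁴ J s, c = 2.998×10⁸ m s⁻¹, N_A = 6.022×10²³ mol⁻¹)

7.1×10¹⁷ species

Photon energy at 300 nm: hc/λ = (6.626×10⁻³⁴)(2.998×10⁸)/(300×10⁻⁹) = 6.622×10⁻¹⁹ J.
Energy delivered: (338 mW m⁻²)(10.0×10⁻⁴ m²)(5268 s) = 1.781 J.
Photons incident: 1.781 / 6.622×10⁻¹⁹ = 2.690×10¹⁸, i.e. 2.690×10¹⁸/6.022×10²³ = 4.467×10⁻⁶ mol.
Photons absorbed: 0.696 × 4.467×10⁻⁶ = 3.109×10⁻⁶ mol.
Product: Φ × n_abs = 0.38 × 3.109×10⁻⁶ = 1.181×10⁻⁶ mol.
As a count: 1.181×10⁻⁶ × 6.022×10²³ = 7.1×10¹⁷.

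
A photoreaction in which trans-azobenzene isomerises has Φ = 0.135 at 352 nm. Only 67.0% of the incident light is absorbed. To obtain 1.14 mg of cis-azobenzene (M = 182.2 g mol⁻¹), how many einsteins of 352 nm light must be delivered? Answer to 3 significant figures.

6.92e-5 einstein

Product: 1.14 mg / 182.2 g mol⁻¹ = 6.257e-6 mol.
Photons that must be absorbed: 6.257e-6 / 0.135 = 4.635e-5 mol.
Incident photons needed: 4.635e-5 / 0.670 = 6.918e-5 mol.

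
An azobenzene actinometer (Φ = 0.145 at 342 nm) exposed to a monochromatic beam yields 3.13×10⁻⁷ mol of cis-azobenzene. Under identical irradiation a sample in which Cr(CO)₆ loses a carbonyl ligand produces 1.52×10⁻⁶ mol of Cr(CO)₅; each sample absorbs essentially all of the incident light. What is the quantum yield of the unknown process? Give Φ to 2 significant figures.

Photons absorbed by the actinometer: 3.13×10⁻⁷ / 0.145 = 2.159×10⁻⁶ mol.
Φ(unknown) = 1.52×10⁻⁶ / 2.159×10⁻⁶ = 0.70.

Φ = 0.70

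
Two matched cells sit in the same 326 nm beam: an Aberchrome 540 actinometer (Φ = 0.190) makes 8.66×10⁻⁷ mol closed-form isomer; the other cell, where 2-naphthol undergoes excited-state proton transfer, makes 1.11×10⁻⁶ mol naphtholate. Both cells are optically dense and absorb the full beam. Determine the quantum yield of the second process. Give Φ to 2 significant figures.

Photons absorbed by the actinometer: 8.66×10⁻⁷ / 0.190 = 4.558×10⁻⁶ mol.
Φ(unknown) = 1.11×10⁻⁶ / 4.558×10⁻⁶ = 0.24.

Φ = 0.24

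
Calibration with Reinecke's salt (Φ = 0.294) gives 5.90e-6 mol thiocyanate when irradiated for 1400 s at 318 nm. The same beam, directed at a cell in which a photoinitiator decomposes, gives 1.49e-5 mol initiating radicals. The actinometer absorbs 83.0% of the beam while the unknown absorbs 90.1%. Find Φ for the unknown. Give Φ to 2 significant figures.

Photons absorbed by the actinometer: 5.90e-6 / 0.294 = 2.007e-5 mol.
Incident flux: 2.007e-5 / 0.830 = 2.418e-5 einstein.
Absorbed by unknown: 0.901 × 2.418e-5 = 2.179e-5 mol.
Φ(unknown) = 1.49e-5 / 2.179e-5 = 0.68.

Φ = 0.68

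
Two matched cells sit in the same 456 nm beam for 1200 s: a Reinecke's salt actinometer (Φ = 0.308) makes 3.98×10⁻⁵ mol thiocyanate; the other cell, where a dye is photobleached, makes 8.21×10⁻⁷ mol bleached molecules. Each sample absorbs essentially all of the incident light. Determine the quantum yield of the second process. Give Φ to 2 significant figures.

Photons absorbed by the actinometer: 3.98×10⁻⁵ / 0.308 = 1.292×10⁻⁴ mol.
Φ(unknown) = 8.21×10⁻⁷ / 1.292×10⁻⁴ = 0.0064.

Φ = 0.0064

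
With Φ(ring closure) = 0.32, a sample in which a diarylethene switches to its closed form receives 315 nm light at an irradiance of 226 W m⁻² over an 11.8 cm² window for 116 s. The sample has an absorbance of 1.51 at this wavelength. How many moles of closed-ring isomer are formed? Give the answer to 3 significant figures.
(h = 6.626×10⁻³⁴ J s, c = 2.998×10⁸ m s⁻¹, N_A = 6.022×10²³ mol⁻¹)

Photon energy at 315 nm: hc/λ = (6.626×10⁻³⁴)(2.998×10⁸)/(315×10⁻⁹) = 6.306×10⁻¹⁹ J.
Energy delivered: (226 W m⁻²)(11.8×10⁻⁴ m²)(116 s) = 30.93 J.
Photons incident: 30.93 / 6.306×10⁻¹⁹ = 4.905×10¹⁹, i.e. 4.905×10¹⁹/6.022×10²³ = 8.145×10⁻⁵ mol.
Fraction absorbed: 1 − 10^(−1.51) = 0.9691.
Photons absorbed: 0.9691 × 8.145×10⁻⁵ = 7.893×10⁻⁵ mol.
Product: Φ × n_abs = 0.32 × 7.893×10⁻⁵ = 2.526×10⁻⁵ mol.

2.53×10⁻⁵ mol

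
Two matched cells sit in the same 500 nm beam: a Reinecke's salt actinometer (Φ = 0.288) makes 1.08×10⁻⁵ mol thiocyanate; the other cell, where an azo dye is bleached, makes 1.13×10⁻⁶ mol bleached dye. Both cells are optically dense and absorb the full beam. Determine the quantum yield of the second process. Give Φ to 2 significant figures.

Φ = 0.030

Photons absorbed by the actinometer: 1.08×10⁻⁵ / 0.288 = 3.750×10⁻⁵ mol.
Φ(unknown) = 1.13×10⁻⁶ / 3.750×10⁻⁵ = 0.030.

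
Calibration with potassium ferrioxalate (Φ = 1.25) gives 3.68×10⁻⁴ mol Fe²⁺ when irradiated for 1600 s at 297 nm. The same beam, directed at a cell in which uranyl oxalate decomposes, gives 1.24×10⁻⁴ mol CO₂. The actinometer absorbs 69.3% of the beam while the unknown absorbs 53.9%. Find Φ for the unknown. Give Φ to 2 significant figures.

Φ = 0.54

Photons absorbed by the actinometer: 3.68×10⁻⁴ / 1.25 = 2.944×10⁻⁴ mol.
Incident flux: 2.944×10⁻⁴ / 0.693 = 4.248×10⁻⁴ einstein.
Absorbed by unknown: 0.539 × 4.248×10⁻⁴ = 2.290×10⁻⁴ mol.
Φ(unknown) = 1.24×10⁻⁴ / 2.290×10⁻⁴ = 0.54.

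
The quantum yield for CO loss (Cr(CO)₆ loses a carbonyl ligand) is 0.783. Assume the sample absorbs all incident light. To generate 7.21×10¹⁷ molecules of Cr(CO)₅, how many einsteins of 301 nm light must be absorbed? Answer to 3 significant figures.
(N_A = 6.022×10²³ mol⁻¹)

1.53×10⁻⁶ einstein

Product: 7.21×10¹⁷ / 6.022×10²³ = 1.197×10⁻⁶ mol.
Photons that must be absorbed: 1.197×10⁻⁶ / 0.783 = 1.529×10⁻⁶ mol.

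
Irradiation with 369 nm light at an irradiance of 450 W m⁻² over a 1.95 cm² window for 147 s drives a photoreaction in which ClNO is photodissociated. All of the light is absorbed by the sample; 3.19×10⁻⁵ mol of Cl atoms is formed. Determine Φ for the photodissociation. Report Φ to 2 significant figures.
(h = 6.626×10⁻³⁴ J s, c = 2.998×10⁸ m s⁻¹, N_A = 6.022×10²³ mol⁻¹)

Photon energy at 369 nm: hc/λ = (6.626×10⁻³⁴)(2.998×10⁸)/(369×10⁻⁹) = 5.383×10⁻¹⁹ J.
Energy delivered: (450 W m⁻²)(1.95×10⁻⁴ m²)(147 s) = 12.90 J.
Photons incident: 12.90 / 5.383×10⁻¹⁹ = 2.396×10¹⁹, i.e. 2.396×10¹⁹/6.022×10²³ = 3.979×10⁻⁵ mol.
Φ = 3.19×10⁻⁵ mol / 3.979×10⁻⁵ mol photons = 0.80.

Φ = 0.80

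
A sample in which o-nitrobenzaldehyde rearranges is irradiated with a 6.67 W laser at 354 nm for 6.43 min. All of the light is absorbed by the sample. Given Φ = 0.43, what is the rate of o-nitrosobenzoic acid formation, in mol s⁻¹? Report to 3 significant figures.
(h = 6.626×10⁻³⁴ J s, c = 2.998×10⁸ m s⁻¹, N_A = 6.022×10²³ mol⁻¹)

8.49×10⁻⁶ mol s⁻¹

Photon energy at 354 nm: hc/λ = (6.626×10⁻³⁴)(2.998×10⁸)/(354×10⁻⁹) = 5.612×10⁻¹⁹ J.
Energy delivered: (6.67 W)(385.8 s) = 2573 J.
Photons incident: 2573 / 5.612×10⁻¹⁹ = 4.585×10²¹, i.e. 4.585×10²¹/6.022×10²³ = 0.007614 mol.
Product formed: 0.43 × 0.007614 = 0.003274 mol.
Rate: 0.003274 / 385.8 s = 8.49×10⁻⁶ mol s⁻¹.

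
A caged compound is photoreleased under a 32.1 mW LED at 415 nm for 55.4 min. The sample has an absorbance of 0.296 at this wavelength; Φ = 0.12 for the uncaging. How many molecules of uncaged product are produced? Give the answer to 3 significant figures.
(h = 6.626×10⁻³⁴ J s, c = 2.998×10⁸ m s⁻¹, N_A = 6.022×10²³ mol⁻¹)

Photon energy at 415 nm: hc/λ = (6.626×10⁻³⁴)(2.998×10⁸)/(415×10⁻⁹) = 4.787×10⁻¹⁹ J.
Energy delivered: (32.1 mW)(3324 s) = 106.7 J.
Photons incident: 106.7 / 4.787×10⁻¹⁹ = 2.229×10²⁰, i.e. 2.229×10²⁰/6.022×10²³ = 3.701×10⁻⁴ mol.
Fraction absorbed: 1 − 10^(−0.296) = 0.4942.
Photons absorbed: 0.4942 × 3.701×10⁻⁴ = 1.829×10⁻⁴ mol.
Product: Φ × n_abs = 0.12 × 1.829×10⁻⁴ = 2.195×10⁻⁵ mol.
As a count: 2.195×10⁻⁵ × 6.022×10²³ = 1.32×10¹⁹.

1.32×10¹⁹ molecules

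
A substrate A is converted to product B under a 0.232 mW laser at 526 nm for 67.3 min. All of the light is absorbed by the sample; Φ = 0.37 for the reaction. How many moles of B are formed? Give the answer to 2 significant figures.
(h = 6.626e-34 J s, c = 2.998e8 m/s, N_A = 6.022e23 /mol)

Photon energy at 526 nm: hc/λ = (6.626e-34)(2.998e8)/(526e-9) = 3.777e-19 J.
Energy delivered: (0.232 mW)(4038 s) = 0.9368 J.
Photons incident: 0.9368 / 3.777e-19 = 2.480e18, i.e. 2.480e18/6.022e23 = 4.118e-6 mol.
Product: Φ × n_abs = 0.37 × 4.118e-6 = 1.524e-6 mol.

1.5e-6 mol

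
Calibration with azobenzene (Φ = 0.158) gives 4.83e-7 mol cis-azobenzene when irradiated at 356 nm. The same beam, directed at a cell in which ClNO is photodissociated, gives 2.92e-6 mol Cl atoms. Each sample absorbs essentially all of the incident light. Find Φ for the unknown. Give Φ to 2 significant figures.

Φ = 0.96

Photons absorbed by the actinometer: 4.83e-7 / 0.158 = 3.057e-6 mol.
Φ(unknown) = 2.92e-6 / 3.057e-6 = 0.96.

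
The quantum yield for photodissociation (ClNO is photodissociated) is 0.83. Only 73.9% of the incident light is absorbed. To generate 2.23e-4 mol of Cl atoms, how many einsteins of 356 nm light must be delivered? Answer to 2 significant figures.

3.6e-4 einstein

Photons that must be absorbed: 2.23e-4 / 0.83 = 2.687e-4 mol.
Incident photons needed: 2.687e-4 / 0.739 = 3.636e-4 mol.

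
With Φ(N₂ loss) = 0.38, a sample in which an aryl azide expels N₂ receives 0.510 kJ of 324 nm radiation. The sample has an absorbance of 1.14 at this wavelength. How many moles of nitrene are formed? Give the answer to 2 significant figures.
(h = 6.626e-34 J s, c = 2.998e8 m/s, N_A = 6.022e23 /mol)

4.9e-4 mol

Photon energy at 324 nm: hc/λ = (6.626e-34)(2.998e8)/(324e-9) = 6.131e-19 J.
Incident energy: 0.510 kJ = 510 J.
Photons incident: 510 / 6.131e-19 = 8.318e20, i.e. 8.318e20/6.022e23 = 0.001381 mol.
Fraction absorbed: 1 − 10^(−1.14) = 0.9276.
Photons absorbed: 0.9276 × 0.001381 = 0.001281 mol.
Product: Φ × n_abs = 0.38 × 0.001281 = 4.868e-4 mol.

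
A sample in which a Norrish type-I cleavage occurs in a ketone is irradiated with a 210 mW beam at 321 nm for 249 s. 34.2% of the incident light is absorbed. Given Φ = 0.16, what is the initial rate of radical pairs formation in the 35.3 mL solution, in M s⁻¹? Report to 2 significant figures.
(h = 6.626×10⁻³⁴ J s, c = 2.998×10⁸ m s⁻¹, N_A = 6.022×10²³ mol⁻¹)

8.7×10⁻⁷ M s⁻¹

Photon energy at 321 nm: hc/λ = (6.626×10⁻³⁴)(2.998×10⁸)/(321×10⁻⁹) = 6.188×10⁻¹⁹ J.
Energy delivered: (210 mW)(249 s) = 52.29 J.
Photons incident: 52.29 / 6.188×10⁻¹⁹ = 8.450×10¹⁹, i.e. 8.450×10¹⁹/6.022×10²³ = 1.403×10⁻⁴ mol.
Photons absorbed: 0.342 × 1.403×10⁻⁴ = 4.798×10⁻⁵ mol.
Product formed: 0.16 × 4.798×10⁻⁵ = 7.677×10⁻⁶ mol.
Rate: 7.677×10⁻⁶ mol / (249 s × 0.0353 L) = 8.7×10⁻⁷ M s⁻¹.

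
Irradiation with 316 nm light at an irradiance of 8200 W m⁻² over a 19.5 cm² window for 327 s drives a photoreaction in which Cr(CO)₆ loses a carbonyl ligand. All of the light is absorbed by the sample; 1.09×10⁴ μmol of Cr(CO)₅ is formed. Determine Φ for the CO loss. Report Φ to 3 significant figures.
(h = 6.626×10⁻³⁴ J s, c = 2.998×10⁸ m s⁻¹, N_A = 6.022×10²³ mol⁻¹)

Product: 1.09×10⁴ μmol = 0.0109 mol.
Photon energy at 316 nm: hc/λ = (6.626×10⁻³⁴)(2.998×10⁸)/(316×10⁻⁹) = 6.286×10⁻¹⁹ J.
Energy delivered: (8200 W m⁻²)(19.5×10⁻⁴ m²)(327 s) = 5229 J.
Photons incident: 5229 / 6.286×10⁻¹⁹ = 8.318×10²¹, i.e. 8.318×10²¹/6.022×10²³ = 0.01381 mol.
Φ = 0.0109 mol / 0.01381 mol photons = 0.789.

Φ = 0.789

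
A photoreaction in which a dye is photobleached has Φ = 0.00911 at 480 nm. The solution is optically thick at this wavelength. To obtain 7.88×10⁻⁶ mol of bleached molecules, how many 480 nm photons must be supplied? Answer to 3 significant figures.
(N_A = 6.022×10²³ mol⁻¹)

Photons that must be absorbed: 7.88×10⁻⁶ / 0.00911 = 8.650×10⁻⁴ mol.
Photon count: 8.650×10⁻⁴ × 6.022×10²³ = 5.21×10²⁰.

5.21×10²⁰ photons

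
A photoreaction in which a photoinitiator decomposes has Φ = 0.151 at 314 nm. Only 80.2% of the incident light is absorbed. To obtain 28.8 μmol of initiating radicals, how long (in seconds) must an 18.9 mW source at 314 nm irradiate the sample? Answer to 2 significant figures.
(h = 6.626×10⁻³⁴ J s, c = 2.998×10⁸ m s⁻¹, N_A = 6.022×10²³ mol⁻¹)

t ≈ 4800 s

Product: 28.8 μmol = 2.88×10⁻⁵ mol.
Photons that must be absorbed: 2.88×10⁻⁵ / 0.151 = 1.907×10⁻⁴ mol.
Incident photons needed: 1.907×10⁻⁴ / 0.802 = 2.378×10⁻⁴ mol.
Photon energy: hc/λ = 6.326×10⁻¹⁹ J; per mole, 3.810×10⁵ J mol⁻¹.
Energy required: 2.378×10⁻⁴ × 3.810×10⁵ = 90.60 J.
Time: 90.60 J / 0.0189 W = 4800 s.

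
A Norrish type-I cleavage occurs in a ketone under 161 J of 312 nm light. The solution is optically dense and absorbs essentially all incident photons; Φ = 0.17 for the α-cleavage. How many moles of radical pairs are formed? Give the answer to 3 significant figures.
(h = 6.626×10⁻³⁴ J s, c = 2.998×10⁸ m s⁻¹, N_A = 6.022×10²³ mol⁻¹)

7.14×10⁻⁵ mol

Photon energy at 312 nm: hc/λ = (6.626×10⁻³⁴)(2.998×10⁸)/(312×10⁻⁹) = 6.367×10⁻¹⁹ J.
Photons incident: 161 / 6.367×10⁻¹⁹ = 2.529×10²⁰, i.e. 2.529×10²⁰/6.022×10²³ = 4.200×10⁻⁴ mol.
Product: Φ × n_abs = 0.17 × 4.200×10⁻⁴ = 7.140×10⁻⁵ mol.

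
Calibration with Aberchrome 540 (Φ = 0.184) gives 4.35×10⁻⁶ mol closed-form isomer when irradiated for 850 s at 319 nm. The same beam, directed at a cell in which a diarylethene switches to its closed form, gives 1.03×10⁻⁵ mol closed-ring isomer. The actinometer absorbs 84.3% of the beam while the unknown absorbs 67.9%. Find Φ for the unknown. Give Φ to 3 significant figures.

Photons absorbed by the actinometer: 4.35×10⁻⁶ / 0.184 = 2.364×10⁻⁵ mol.
Incident flux: 2.364×10⁻⁵ / 0.843 = 2.804×10⁻⁵ einstein.
Absorbed by unknown: 0.679 × 2.804×10⁻⁵ = 1.904×10⁻⁵ mol.
Φ(unknown) = 1.03×10⁻⁵ / 1.904×10⁻⁵ = 0.541.

Φ = 0.541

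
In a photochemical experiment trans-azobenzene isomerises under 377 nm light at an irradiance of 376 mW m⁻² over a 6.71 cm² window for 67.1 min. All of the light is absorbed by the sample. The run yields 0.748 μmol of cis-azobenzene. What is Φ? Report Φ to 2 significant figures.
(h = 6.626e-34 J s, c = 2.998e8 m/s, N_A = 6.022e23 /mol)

Φ = 0.23

Product: 0.748 μmol = 7.48e-7 mol.
Photon energy at 377 nm: hc/λ = (6.626e-34)(2.998e8)/(377e-9) = 5.269e-19 J.
Energy delivered: (376 mW m⁻²)(6.71e-4 m²)(4026 s) = 1.016 J.
Photons incident: 1.016 / 5.269e-19 = 1.928e18, i.e. 1.928e18/6.022e23 = 3.202e-6 mol.
Φ = 7.48e-7 mol / 3.202e-6 mol photons = 0.23.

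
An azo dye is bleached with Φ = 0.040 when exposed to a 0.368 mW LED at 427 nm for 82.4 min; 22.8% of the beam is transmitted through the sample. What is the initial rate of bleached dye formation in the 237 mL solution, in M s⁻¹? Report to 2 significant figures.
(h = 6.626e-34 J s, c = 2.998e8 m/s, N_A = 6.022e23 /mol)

Photon energy at 427 nm: hc/λ = (6.626e-34)(2.998e8)/(427e-9) = 4.652e-19 J.
Energy delivered: (0.368 mW)(4944 s) = 1.819 J.
Photons incident: 1.819 / 4.652e-19 = 3.910e18, i.e. 3.910e18/6.022e23 = 6.493e-6 mol.
Fraction absorbed: 1 − 22.8/100 = 0.7720.
Photons absorbed: 0.7720 × 6.493e-6 = 5.013e-6 mol.
Product formed: 0.040 × 5.013e-6 = 2.005e-7 mol.
Rate: 2.005e-7 mol / (4944 s × 0.237 L) = 1.7e-10 M s⁻¹.

1.7e-10 M s⁻¹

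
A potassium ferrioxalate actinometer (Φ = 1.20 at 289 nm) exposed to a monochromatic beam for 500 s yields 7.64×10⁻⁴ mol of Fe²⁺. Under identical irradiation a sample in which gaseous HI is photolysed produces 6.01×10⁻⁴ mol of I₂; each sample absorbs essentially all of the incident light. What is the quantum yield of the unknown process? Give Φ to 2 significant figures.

Photons absorbed by the actinometer: 7.64×10⁻⁴ / 1.20 = 6.367×10⁻⁴ mol.
Φ(unknown) = 6.01×10⁻⁴ / 6.367×10⁻⁴ = 0.94.

Φ = 0.94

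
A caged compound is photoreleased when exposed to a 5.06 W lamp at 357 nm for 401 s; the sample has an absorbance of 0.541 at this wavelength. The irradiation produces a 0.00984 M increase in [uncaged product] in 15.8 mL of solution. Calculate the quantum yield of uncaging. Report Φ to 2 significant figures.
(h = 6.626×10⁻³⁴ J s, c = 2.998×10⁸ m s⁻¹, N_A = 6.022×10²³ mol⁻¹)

Product: (0.00984 M)(0.0158 L) = 1.555×10⁻⁴ mol.
Photon energy at 357 nm: hc/λ = (6.626×10⁻³⁴)(2.998×10⁸)/(357×10⁻⁹) = 5.564×10⁻¹⁹ J.
Energy delivered: (5.06 W)(401 s) = 2029 J.
Photons incident: 2029 / 5.564×10⁻¹⁹ = 3.647×10²¹, i.e. 3.647×10²¹/6.022×10²³ = 0.006056 mol.
Fraction absorbed: 1 − 10^(−0.541) = 0.7123.
Photons absorbed: 0.7123 × 0.006056 = 0.004314 mol.
Φ = 1.555×10⁻⁴ mol / 0.004314 mol photons = 0.036.

Φ = 0.036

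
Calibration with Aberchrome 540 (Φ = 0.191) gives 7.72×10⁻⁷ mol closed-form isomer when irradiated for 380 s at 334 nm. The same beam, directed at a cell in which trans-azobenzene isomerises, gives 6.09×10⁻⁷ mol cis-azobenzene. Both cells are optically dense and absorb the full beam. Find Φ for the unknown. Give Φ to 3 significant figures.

Φ = 0.151

Photons absorbed by the actinometer: 7.72×10⁻⁷ / 0.191 = 4.042×10⁻⁶ mol.
Φ(unknown) = 6.09×10⁻⁷ / 4.042×10⁻⁶ = 0.151.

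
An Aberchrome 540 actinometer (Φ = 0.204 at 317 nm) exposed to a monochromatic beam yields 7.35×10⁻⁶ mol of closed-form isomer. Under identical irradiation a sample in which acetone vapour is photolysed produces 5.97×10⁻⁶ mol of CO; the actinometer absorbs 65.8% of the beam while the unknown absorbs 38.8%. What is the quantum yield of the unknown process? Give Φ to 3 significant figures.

Photons absorbed by the actinometer: 7.35×10⁻⁶ / 0.204 = 3.603×10⁻⁵ mol.
Incident flux: 3.603×10⁻⁵ / 0.658 = 5.476×10⁻⁵ einstein.
Absorbed by unknown: 0.388 × 5.476×10⁻⁵ = 2.125×10⁻⁵ mol.
Φ(unknown) = 5.97×10⁻⁶ / 2.125×10⁻⁵ = 0.281.

Φ = 0.281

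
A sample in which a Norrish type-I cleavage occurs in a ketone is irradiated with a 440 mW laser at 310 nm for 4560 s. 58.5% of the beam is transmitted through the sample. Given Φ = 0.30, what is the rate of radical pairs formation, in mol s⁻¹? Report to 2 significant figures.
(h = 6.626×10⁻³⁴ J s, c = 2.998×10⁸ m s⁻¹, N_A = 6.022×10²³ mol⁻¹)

Photon energy at 310 nm: hc/λ = (6.626×10⁻³⁴)(2.998×10⁸)/(310×10⁻⁹) = 6.408×10⁻¹⁹ J.
Energy delivered: (440 mW)(4560 s) = 2006 J.
Photons incident: 2006 / 6.408×10⁻¹⁹ = 3.130×10²¹, i.e. 3.130×10²¹/6.022×10²³ = 0.005198 mol.
Fraction absorbed: 1 − 58.5/100 = 0.4150.
Photons absorbed: 0.4150 × 0.005198 = 0.002157 mol.
Product formed: 0.30 × 0.002157 = 6.471×10⁻⁴ mol.
Rate: 6.471×10⁻⁴ / 4560 s = 1.4×10⁻⁷ mol s⁻¹.

1.4×10⁻⁷ mol s⁻¹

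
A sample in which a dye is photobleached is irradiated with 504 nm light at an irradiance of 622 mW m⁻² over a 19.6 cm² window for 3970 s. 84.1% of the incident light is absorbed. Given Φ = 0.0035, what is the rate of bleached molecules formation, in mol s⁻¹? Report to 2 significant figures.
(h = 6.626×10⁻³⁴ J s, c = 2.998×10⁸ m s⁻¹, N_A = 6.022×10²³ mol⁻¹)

1.5×10⁻¹¹ mol s⁻¹

Photon energy at 504 nm: hc/λ = (6.626×10⁻³⁴)(2.998×10⁸)/(504×10⁻⁹) = 3.941×10⁻¹⁹ J.
Energy delivered: (622 mW m⁻²)(19.6×10⁻⁴ m²)(3970 s) = 4.840 J.
Photons incident: 4.840 / 3.941×10⁻¹⁹ = 1.228×10¹⁹, i.e. 1.228×10¹⁹/6.022×10²³ = 2.039×10⁻⁵ mol.
Photons absorbed: 0.841 × 2.039×10⁻⁵ = 1.715×10⁻⁵ mol.
Product formed: 0.0035 × 1.715×10⁻⁵ = 6.003×10⁻⁸ mol.
Rate: 6.003×10⁻⁸ / 3970 s = 1.5×10⁻¹¹ mol s⁻¹.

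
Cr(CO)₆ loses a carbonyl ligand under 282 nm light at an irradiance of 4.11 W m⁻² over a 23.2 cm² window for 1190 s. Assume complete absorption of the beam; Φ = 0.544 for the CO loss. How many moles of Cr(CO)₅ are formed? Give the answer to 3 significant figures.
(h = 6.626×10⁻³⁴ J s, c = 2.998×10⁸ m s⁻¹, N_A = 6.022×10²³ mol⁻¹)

1.46×10⁻⁵ mol

Photon energy at 282 nm: hc/λ = (6.626×10⁻³⁴)(2.998×10⁸)/(282×10⁻⁹) = 7.044×10⁻¹⁹ J.
Energy delivered: (4.11 W m⁻²)(23.2×10⁻⁴ m²)(1190 s) = 11.35 J.
Photons incident: 11.35 / 7.044×10⁻¹⁹ = 1.611×10¹⁹, i.e. 1.611×10¹⁹/6.022×10²³ = 2.675×10⁻⁵ mol.
Product: Φ × n_abs = 0.544 × 2.675×10⁻⁵ = 1.455×10⁻⁵ mol.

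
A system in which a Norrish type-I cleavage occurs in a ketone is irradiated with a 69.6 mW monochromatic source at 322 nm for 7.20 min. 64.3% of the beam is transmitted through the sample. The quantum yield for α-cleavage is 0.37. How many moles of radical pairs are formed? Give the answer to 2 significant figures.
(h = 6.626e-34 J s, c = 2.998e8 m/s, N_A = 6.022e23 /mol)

Photon energy at 322 nm: hc/λ = (6.626e-34)(2.998e8)/(322e-9) = 6.169e-19 J.
Energy delivered: (69.6 mW)(432 s) = 30.07 J.
Photons incident: 30.07 / 6.169e-19 = 4.874e19, i.e. 4.874e19/6.022e23 = 8.094e-5 mol.
Fraction absorbed: 1 − 64.3/100 = 0.3570.
Photons absorbed: 0.3570 × 8.094e-5 = 2.890e-5 mol.
Product: Φ × n_abs = 0.37 × 2.890e-5 = 1.069e-5 mol.

1.1e-5 mol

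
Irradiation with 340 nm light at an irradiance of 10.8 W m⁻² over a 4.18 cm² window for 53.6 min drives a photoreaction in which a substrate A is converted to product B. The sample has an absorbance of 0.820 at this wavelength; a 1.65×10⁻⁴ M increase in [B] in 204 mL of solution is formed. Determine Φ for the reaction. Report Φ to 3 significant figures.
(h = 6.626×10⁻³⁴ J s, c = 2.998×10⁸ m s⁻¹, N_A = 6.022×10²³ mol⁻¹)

Φ = 0.961

Product: (1.65×10⁻⁴ M)(0.204 L) = 3.366×10⁻⁵ mol.
Photon energy at 340 nm: hc/λ = (6.626×10⁻³⁴)(2.998×10⁸)/(340×10⁻⁹) = 5.843×10⁻¹⁹ J.
Energy delivered: (10.8 W m⁻²)(4.18×10⁻⁴ m²)(3216 s) = 14.52 J.
Photons incident: 14.52 / 5.843×10⁻¹⁹ = 2.485×10¹⁹, i.e. 2.485×10¹⁹/6.022×10²³ = 4.127×10⁻⁵ mol.
Fraction absorbed: 1 − 10^(−0.820) = 0.8486.
Photons absorbed: 0.8486 × 4.127×10⁻⁵ = 3.502×10⁻⁵ mol.
Φ = 3.366×10⁻⁵ mol / 3.502×10⁻⁵ mol photons = 0.961.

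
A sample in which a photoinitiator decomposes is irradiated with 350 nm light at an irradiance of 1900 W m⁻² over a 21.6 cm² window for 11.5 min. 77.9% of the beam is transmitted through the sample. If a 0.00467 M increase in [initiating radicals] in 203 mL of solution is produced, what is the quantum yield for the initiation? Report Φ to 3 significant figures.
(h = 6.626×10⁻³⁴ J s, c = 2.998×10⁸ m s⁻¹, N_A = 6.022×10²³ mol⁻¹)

Φ = 0.518

Product: (0.00467 M)(0.203 L) = 9.480×10⁻⁴ mol.
Photon energy at 350 nm: hc/λ = (6.626×10⁻³⁴)(2.998×10⁸)/(350×10⁻⁹) = 5.676×10⁻¹⁹ J.
Energy delivered: (1900 W m⁻²)(21.6×10⁻⁴ m²)(690 s) = 2832 J.
Photons incident: 2832 / 5.676×10⁻¹⁹ = 4.989×10²¹, i.e. 4.989×10²¹/6.022×10²³ = 0.008285 mol.
Fraction absorbed: 1 − 77.9/100 = 0.2210.
Photons absorbed: 0.2210 × 0.008285 = 0.001831 mol.
Φ = 9.480×10⁻⁴ mol / 0.001831 mol photons = 0.518.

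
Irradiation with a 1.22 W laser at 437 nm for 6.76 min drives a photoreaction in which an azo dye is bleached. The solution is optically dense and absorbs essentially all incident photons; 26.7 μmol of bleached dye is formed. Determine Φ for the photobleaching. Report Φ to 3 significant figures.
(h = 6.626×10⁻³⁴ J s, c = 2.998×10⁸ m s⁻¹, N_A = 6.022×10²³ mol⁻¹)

Φ = 0.0148

Product: 26.7 μmol = 2.67×10⁻⁵ mol.
Photon energy at 437 nm: hc/λ = (6.626×10⁻³⁴)(2.998×10⁸)/(437×10⁻⁹) = 4.546×10⁻¹⁹ J.
Energy delivered: (1.22 W)(405.6 s) = 494.8 J.
Photons incident: 494.8 / 4.546×10⁻¹⁹ = 1.088×10²¹, i.e. 1.088×10²¹/6.022×10²³ = 0.001807 mol.
Φ = 2.67×10⁻⁵ mol / 0.001807 mol photons = 0.0148.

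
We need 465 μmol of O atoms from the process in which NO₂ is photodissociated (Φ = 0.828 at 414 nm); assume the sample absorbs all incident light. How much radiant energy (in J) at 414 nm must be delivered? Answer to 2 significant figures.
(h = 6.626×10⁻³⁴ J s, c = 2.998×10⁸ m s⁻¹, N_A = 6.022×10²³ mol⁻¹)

160 J

Product: 465 μmol = 4.65×10⁻⁴ mol.
Photons that must be absorbed: 4.65×10⁻⁴ / 0.828 = 5.616×10⁻⁴ mol.
Photon energy: hc/λ = 4.798×10⁻¹⁹ J; per mole, 2.889×10⁵ J mol⁻¹.
Energy required: 5.616×10⁻⁴ × 2.889×10⁵ = 160 J.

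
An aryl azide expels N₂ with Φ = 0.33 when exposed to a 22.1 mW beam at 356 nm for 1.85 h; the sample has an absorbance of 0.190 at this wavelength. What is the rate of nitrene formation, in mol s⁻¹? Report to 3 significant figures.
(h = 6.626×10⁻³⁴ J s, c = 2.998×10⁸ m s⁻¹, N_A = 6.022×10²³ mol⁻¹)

Photon energy at 356 nm: hc/λ = (6.626×10⁻³⁴)(2.998×10⁸)/(356×10⁻⁹) = 5.580×10⁻¹⁹ J.
Energy delivered: (22.1 mW)(6660 s) = 147.2 J.
Photons incident: 147.2 / 5.580×10⁻¹⁹ = 2.638×10²⁰, i.e. 2.638×10²⁰/6.022×10²³ = 4.381×10⁻⁴ mol.
Fraction absorbed: 1 − 10^(−0.190) = 0.3543.
Photons absorbed: 0.3543 × 4.381×10⁻⁴ = 1.552×10⁻⁴ mol.
Product formed: 0.33 × 1.552×10⁻⁴ = 5.122×10⁻⁵ mol.
Rate: 5.122×10⁻⁵ / 6660 s = 7.69×10⁻⁹ mol s⁻¹.

7.69×10⁻⁹ mol s⁻¹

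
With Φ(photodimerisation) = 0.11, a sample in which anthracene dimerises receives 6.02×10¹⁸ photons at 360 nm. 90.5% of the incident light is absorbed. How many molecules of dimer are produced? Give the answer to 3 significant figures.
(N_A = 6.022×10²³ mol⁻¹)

Moles of photons: 6.02×10¹⁸ / 6.022×10²³ = 9.997×10⁻⁶ mol.
Photons absorbed: 0.905 × 9.997×10⁻⁶ = 9.047×10⁻⁶ mol.
Product: Φ × n_abs = 0.11 × 9.047×10⁻⁶ = 9.952×10⁻⁷ mol.
As a count: 9.952×10⁻⁷ × 6.022×10²³ = 5.99×10¹⁷.

5.99×10¹⁷ molecules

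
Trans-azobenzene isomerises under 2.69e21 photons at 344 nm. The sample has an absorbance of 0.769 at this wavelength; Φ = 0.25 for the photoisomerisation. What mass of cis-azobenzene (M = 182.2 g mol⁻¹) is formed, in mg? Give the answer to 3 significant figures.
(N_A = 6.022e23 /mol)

169 mg

Moles of photons: 2.69e21 / 6.022e23 = 0.004467 mol.
Fraction absorbed: 1 − 10^(−0.769) = 0.8298.
Photons absorbed: 0.8298 × 0.004467 = 0.003707 mol.
Product: Φ × n_abs = 0.25 × 0.003707 = 9.268e-4 mol.
Mass: 9.268e-4 × 182.2 = 0.1689 g = 169 mg.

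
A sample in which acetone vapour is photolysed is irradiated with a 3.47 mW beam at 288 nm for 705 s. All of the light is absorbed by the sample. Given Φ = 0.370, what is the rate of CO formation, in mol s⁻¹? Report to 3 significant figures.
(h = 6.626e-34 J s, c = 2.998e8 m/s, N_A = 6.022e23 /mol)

Photon energy at 288 nm: hc/λ = (6.626e-34)(2.998e8)/(288e-9) = 6.897e-19 J.
Energy delivered: (3.47 mW)(705 s) = 2.446 J.
Photons incident: 2.446 / 6.897e-19 = 3.546e18, i.e. 3.546e18/6.022e23 = 5.888e-6 mol.
Product formed: 0.370 × 5.888e-6 = 2.179e-6 mol.
Rate: 2.179e-6 / 705 s = 3.09e-9 mol s⁻¹.

3.09e-9 mol s⁻¹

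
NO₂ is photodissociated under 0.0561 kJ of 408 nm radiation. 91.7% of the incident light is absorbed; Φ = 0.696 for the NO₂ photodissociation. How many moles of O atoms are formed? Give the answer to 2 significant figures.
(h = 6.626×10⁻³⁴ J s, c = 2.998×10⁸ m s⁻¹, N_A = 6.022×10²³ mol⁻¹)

1.2×10⁻⁴ mol

Photon energy at 408 nm: hc/λ = (6.626×10⁻³⁴)(2.998×10⁸)/(408×10⁻⁹) = 4.869×10⁻¹⁹ J.
Incident energy: 0.0561 kJ = 56.1 J.
Photons incident: 56.1 / 4.869×10⁻¹⁹ = 1.152×10²⁰, i.e. 1.152×10²⁰/6.022×10²³ = 1.913×10⁻⁴ mol.
Photons absorbed: 0.917 × 1.913×10⁻⁴ = 1.754×10⁻⁴ mol.
Product: Φ × n_abs = 0.696 × 1.754×10⁻⁴ = 1.221×10⁻⁴ mol.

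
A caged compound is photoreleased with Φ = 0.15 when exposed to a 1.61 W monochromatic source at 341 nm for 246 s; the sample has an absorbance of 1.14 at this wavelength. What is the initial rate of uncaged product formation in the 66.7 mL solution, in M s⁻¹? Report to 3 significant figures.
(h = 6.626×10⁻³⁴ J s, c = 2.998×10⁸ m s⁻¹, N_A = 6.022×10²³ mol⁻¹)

Photon energy at 341 nm: hc/λ = (6.626×10⁻³⁴)(2.998×10⁸)/(341×10⁻⁹) = 5.825×10⁻¹⁹ J.
Energy delivered: (1.61 W)(246 s) = 396.1 J.
Photons incident: 396.1 / 5.825×10⁻¹⁹ = 6.800×10²⁰, i.e. 6.800×10²⁰/6.022×10²³ = 0.001129 mol.
Fraction absorbed: 1 − 10^(−1.14) = 0.9276.
Photons absorbed: 0.9276 × 0.001129 = 0.001047 mol.
Product formed: 0.15 × 0.001047 = 1.571×10⁻⁴ mol.
Rate: 1.571×10⁻⁴ mol / (246 s × 0.0667 L) = 9.57×10⁻⁶ M s⁻¹.

9.57×10⁻⁶ M s⁻¹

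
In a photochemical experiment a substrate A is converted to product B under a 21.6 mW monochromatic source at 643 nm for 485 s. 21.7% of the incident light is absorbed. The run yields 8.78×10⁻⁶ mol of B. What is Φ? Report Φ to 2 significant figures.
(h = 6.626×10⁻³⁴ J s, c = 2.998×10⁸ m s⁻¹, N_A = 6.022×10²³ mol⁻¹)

Φ = 0.72

Photon energy at 643 nm: hc/λ = (6.626×10⁻³⁴)(2.998×10⁸)/(643×10⁻⁹) = 3.089×10⁻¹⁹ J.
Energy delivered: (21.6 mW)(485 s) = 10.48 J.
Photons incident: 10.48 / 3.089×10⁻¹⁹ = 3.393×10¹⁹, i.e. 3.393×10¹⁹/6.022×10²³ = 5.634×10⁻⁵ mol.
Photons absorbed: 0.217 × 5.634×10⁻⁵ = 1.223×10⁻⁵ mol.
Φ = 8.78×10⁻⁶ mol / 1.223×10⁻⁵ mol photons = 0.72.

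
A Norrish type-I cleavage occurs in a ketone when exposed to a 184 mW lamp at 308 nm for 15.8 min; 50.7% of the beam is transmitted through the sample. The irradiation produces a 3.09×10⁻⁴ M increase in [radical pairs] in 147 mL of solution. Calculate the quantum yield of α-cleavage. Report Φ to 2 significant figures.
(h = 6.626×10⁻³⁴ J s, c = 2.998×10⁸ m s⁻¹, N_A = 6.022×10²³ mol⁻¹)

Φ = 0.21

Product: (3.09×10⁻⁴ M)(0.147 L) = 4.542×10⁻⁵ mol.
Photon energy at 308 nm: hc/λ = (6.626×10⁻³⁴)(2.998×10⁸)/(308×10⁻⁹) = 6.450×10⁻¹⁹ J.
Energy delivered: (184 mW)(948 s) = 174.4 J.
Photons incident: 174.4 / 6.450×10⁻¹⁹ = 2.704×10²⁰, i.e. 2.704×10²⁰/6.022×10²³ = 4.490×10⁻⁴ mol.
Fraction absorbed: 1 − 50.7/100 = 0.4930.
Photons absorbed: 0.4930 × 4.490×10⁻⁴ = 2.214×10⁻⁴ mol.
Φ = 4.542×10⁻⁵ mol / 2.214×10⁻⁴ mol photons = 0.21.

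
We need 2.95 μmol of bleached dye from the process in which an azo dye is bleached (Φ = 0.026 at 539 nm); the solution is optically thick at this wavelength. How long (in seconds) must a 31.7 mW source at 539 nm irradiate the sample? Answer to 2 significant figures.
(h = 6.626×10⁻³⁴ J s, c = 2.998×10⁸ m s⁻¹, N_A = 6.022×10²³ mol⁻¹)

Product: 2.95 μmol = 2.95×10⁻⁶ mol.
Photons that must be absorbed: 2.95×10⁻⁶ / 0.026 = 1.135×10⁻⁴ mol.
Photon energy: hc/λ = 3.685×10⁻¹⁹ J; per mole, 2.219×10⁵ J mol⁻¹.
Energy required: 1.135×10⁻⁴ × 2.219×10⁵ = 25.19 J.
Time: 25.19 J / 0.0317 W = 790 s.

t ≈ 790 s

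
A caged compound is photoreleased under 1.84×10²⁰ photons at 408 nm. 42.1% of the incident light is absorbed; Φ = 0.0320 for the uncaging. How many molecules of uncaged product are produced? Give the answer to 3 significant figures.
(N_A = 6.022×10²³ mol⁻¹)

Moles of photons: 1.84×10²⁰ / 6.022×10²³ = 3.055×10⁻⁴ mol.
Photons absorbed: 0.421 × 3.055×10⁻⁴ = 1.286×10⁻⁴ mol.
Product: Φ × n_abs = 0.0320 × 1.286×10⁻⁴ = 4.115×10⁻⁶ mol.
As a count: 4.115×10⁻⁶ × 6.022×10²³ = 2.48×10¹⁸.

2.48×10¹⁸ molecules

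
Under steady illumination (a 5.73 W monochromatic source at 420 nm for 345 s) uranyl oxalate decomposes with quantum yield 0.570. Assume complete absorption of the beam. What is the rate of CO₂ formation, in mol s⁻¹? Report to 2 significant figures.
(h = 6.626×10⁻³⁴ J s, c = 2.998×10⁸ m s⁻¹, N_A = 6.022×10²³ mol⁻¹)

Photon energy at 420 nm: hc/λ = (6.626×10⁻³⁴)(2.998×10⁸)/(420×10⁻⁹) = 4.730×10⁻¹⁹ J.
Energy delivered: (5.73 W)(345 s) = 1977 J.
Photons incident: 1977 / 4.730×10⁻¹⁹ = 4.180×10²¹, i.e. 4.180×10²¹/6.022×10²³ = 0.006941 mol.
Product formed: 0.570 × 0.006941 = 0.003956 mol.
Rate: 0.003956 / 345 s = 1.1×10⁻⁵ mol s⁻¹.

1.1×10⁻⁵ mol s⁻¹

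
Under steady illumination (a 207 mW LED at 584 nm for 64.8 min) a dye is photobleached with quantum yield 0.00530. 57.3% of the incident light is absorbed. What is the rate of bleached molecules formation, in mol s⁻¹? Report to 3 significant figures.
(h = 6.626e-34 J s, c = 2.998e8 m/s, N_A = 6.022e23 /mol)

3.07e-9 mol s⁻¹

Photon energy at 584 nm: hc/λ = (6.626e-34)(2.998e8)/(584e-9) = 3.401e-19 J.
Energy delivered: (207 mW)(3888 s) = 804.8 J.
Photons incident: 804.8 / 3.401e-19 = 2.366e21, i.e. 2.366e21/6.022e23 = 0.003929 mol.
Photons absorbed: 0.573 × 0.003929 = 0.002251 mol.
Product formed: 0.00530 × 0.002251 = 1.193e-5 mol.
Rate: 1.193e-5 / 3888 s = 3.07e-9 mol s⁻¹.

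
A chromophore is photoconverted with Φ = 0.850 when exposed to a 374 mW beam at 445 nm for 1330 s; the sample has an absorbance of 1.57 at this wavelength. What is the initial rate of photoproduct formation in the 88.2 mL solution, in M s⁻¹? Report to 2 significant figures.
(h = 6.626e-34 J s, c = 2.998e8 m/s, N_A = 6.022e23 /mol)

Photon energy at 445 nm: hc/λ = (6.626e-34)(2.998e8)/(445e-9) = 4.464e-19 J.
Energy delivered: (374 mW)(1330 s) = 497.4 J.
Photons incident: 497.4 / 4.464e-19 = 1.114e21, i.e. 1.114e21/6.022e23 = 0.001850 mol.
Fraction absorbed: 1 − 10^(−1.57) = 0.9731.
Photons absorbed: 0.9731 × 0.001850 = 0.001800 mol.
Product formed: 0.850 × 0.001800 = 0.001530 mol.
Rate: 0.001530 mol / (1330 s × 0.0882 L) = 1.3e-5 M s⁻¹.

1.3e-5 M s⁻¹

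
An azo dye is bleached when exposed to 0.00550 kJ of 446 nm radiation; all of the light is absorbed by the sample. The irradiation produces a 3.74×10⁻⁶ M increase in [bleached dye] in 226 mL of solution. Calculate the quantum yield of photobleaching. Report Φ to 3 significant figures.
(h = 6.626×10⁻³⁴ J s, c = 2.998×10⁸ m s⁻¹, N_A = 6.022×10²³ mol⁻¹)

Φ = 0.0412

Product: (3.74×10⁻⁶ M)(0.226 L) = 8.452×10⁻⁷ mol.
Photon energy at 446 nm: hc/λ = (6.626×10⁻³⁴)(2.998×10⁸)/(446×10⁻⁹) = 4.454×10⁻¹⁹ J.
Incident energy: 0.00550 kJ = 5.50 J.
Photons incident: 5.50 / 4.454×10⁻¹⁹ = 1.235×10¹⁹, i.e. 1.235×10¹⁹/6.022×10²³ = 2.051×10⁻⁵ mol.
Φ = 8.452×10⁻⁷ mol / 2.051×10⁻⁵ mol photons = 0.0412.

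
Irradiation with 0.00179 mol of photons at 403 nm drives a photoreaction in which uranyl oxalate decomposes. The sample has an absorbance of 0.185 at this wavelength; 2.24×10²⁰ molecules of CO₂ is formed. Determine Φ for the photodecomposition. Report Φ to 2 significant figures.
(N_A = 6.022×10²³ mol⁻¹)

Product: 2.24×10²⁰ / 6.022×10²³ = 3.720×10⁻⁴ mol.
Fraction absorbed: 1 − 10^(−0.185) = 0.3469.
Photons absorbed: 0.3469 × 0.00179 = 6.210×10⁻⁴ mol.
Φ = 3.720×10⁻⁴ mol / 6.210×10⁻⁴ mol photons = 0.60.

Φ = 0.60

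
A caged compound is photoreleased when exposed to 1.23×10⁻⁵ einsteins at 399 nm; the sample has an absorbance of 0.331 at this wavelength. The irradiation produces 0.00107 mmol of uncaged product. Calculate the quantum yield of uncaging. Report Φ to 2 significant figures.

Product: 0.00107 mmol = 1.07×10⁻⁶ mol.
Fraction absorbed: 1 − 10^(−0.331) = 0.5333.
Photons absorbed: 0.5333 × 1.23×10⁻⁵ = 6.560×10⁻⁶ mol.
Φ = 1.07×10⁻⁶ mol / 6.560×10⁻⁶ mol photons = 0.16.

Φ = 0.16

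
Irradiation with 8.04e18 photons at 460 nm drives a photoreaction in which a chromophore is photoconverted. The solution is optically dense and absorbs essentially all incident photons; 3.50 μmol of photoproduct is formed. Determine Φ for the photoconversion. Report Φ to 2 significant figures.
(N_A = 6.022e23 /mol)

Φ = 0.26

Product: 3.50 μmol = 3.50e-6 mol.
Moles of photons: 8.04e18 / 6.022e23 = 1.335e-5 mol.
Φ = 3.50e-6 mol / 1.335e-5 mol photons = 0.26.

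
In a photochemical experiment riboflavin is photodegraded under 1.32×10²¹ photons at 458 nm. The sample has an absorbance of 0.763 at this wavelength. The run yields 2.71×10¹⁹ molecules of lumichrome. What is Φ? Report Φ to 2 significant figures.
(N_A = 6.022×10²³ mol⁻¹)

Product: 2.71×10¹⁹ / 6.022×10²³ = 4.500×10⁻⁵ mol.
Moles of photons: 1.32×10²¹ / 6.022×10²³ = 0.002192 mol.
Fraction absorbed: 1 − 10^(−0.763) = 0.8274.
Photons absorbed: 0.8274 × 0.002192 = 0.001814 mol.
Φ = 4.500×10⁻⁵ mol / 0.001814 mol photons = 0.025.

Φ = 0.025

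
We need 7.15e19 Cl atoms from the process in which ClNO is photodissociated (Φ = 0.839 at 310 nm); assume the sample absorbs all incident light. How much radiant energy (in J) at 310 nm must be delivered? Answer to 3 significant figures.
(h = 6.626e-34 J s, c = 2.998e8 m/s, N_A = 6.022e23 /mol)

54.6 J

Product: 7.15e19 / 6.022e23 = 1.187e-4 mol.
Photons that must be absorbed: 1.187e-4 / 0.839 = 1.415e-4 mol.
Photon energy: hc/λ = 6.408e-19 J; per mole, 3.859e5 J mol⁻¹.
Energy required: 1.415e-4 × 3.859e5 = 54.6 J.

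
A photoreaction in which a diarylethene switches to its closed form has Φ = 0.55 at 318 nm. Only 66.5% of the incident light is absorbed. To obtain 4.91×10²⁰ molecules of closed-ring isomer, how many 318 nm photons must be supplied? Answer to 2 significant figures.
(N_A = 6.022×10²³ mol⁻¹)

1.3×10²¹ photons

Product: 4.91×10²⁰ / 6.022×10²³ = 8.153×10⁻⁴ mol.
Photons that must be absorbed: 8.153×10⁻⁴ / 0.55 = 0.001482 mol.
Incident photons needed: 0.001482 / 0.665 = 0.002229 mol.
Photon count: 0.002229 × 6.022×10²³ = 1.3×10²¹.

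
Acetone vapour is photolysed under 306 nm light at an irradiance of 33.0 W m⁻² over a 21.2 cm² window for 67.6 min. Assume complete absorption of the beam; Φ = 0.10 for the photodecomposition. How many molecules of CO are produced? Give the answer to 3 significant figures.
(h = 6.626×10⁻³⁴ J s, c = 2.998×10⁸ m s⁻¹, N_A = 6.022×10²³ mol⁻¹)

4.37×10¹⁹ molecules

Photon energy at 306 nm: hc/λ = (6.626×10⁻³⁴)(2.998×10⁸)/(306×10⁻⁹) = 6.492×10⁻¹⁹ J.
Energy delivered: (33.0 W m⁻²)(21.2×10⁻⁴ m²)(4056 s) = 283.8 J.
Photons incident: 283.8 / 6.492×10⁻¹⁹ = 4.372×10²⁰, i.e. 4.372×10²⁰/6.022×10²³ = 7.260×10⁻⁴ mol.
Product: Φ × n_abs = 0.10 × 7.260×10⁻⁴ = 7.260×10⁻⁵ mol.
As a count: 7.260×10⁻⁵ × 6.022×10²³ = 4.37×10¹⁹.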